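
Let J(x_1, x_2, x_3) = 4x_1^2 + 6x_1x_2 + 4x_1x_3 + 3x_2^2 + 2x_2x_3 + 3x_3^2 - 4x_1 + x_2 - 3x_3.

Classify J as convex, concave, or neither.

convex

J is quadratic, so its Hessian is the constant matrix H = [[8, 6, 4], [6, 6, 2], [4, 2, 6]].
Leading principal minors: 8, 12, 40.
All positive ⇒ H ≻ 0 ⇒ convex.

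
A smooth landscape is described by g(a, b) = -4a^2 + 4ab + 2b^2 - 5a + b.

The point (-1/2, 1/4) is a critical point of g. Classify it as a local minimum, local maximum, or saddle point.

saddle point

The Hessian of g is constant: H = [[-8, 4], [4, 4]].
det(H) = (-8)·4 − 4² = -48.
Since det(H) < 0, H is indefinite and the critical point is a saddle point.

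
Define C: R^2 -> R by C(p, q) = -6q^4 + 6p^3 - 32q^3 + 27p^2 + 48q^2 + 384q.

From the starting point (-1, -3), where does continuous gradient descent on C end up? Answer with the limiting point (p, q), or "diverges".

(0, -2)

C is separable, so gradient descent decouples: p follows -∂C/∂p, q follows -∂C/∂q.
∂C/∂p = 18p(p + 3); at p=-1 this is -36, so p increases.
∂C/∂q = -24(q - 2)(q + 2)(q + 4); at q=-3 this is -120, so q increases.
p converges to its nearest critical value 0 (a local min of the p-part); q converges to -2. The iterate converges to (0, -2).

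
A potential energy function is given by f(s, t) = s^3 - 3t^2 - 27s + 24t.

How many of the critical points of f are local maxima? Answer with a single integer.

1

f separates as a function of s plus a function of t, so ∇f=0 decouples.
∂f/∂s = 3(s - 3)(s + 3) = 0 at s ∈ {-3, 3}; ∂f/∂t = -6(t - 4) = 0 at t ∈ {4}.
The Hessian is diagonal: diag(f_ss, f_tt). Second derivatives: f_ss(-3)=-18, f_ss(3)=18; f_tt(4)=-6.
Local maxima occur where both diagonal entries negative: (-3, 4). Count: 1.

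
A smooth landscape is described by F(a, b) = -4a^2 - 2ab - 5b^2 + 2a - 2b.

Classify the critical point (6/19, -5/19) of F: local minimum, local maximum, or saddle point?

local maximum

The Hessian of F is constant: H = [[-8, -2], [-2, -10]].
det(H) = (-8)·(-10) − (-2)² = 76.
det(H) > 0 and tr(H) = -18 < 0, so H is negative definite and the point is a local maximum.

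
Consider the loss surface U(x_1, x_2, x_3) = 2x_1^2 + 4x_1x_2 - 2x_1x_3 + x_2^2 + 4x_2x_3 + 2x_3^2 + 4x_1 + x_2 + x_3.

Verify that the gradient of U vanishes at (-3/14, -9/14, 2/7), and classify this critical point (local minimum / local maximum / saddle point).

saddle point

∇U = (4x_1 + 4x_2 - 2x_3 + 4, 4x_1 + 2x_2 + 4x_3 + 1, -2x_1 + 4x_2 + 4x_3 + 1); substituting (-3/14, -9/14, 2/7) gives ∇U = (0, 0, 0), so (-3/14, -9/14, 2/7) is indeed a critical point.
The Hessian is constant: H = [[4, 4, -2], [4, 2, 4], [-2, 4, 4]].
Leading principal minors: Δ₁ = 4, Δ₂ = -8, Δ₃ = -168.
The minors fit neither the all-positive nor the alternating-sign pattern, so H is indefinite: a saddle point.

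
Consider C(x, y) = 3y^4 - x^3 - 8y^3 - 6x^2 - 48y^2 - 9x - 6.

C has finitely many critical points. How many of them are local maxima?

C separates as a function of x plus a function of y, so ∇C=0 decouples.
∂C/∂x = -3(x + 1)(x + 3) = 0 at x ∈ {-3, -1}; ∂C/∂y = 12y(y - 4)(y + 2) = 0 at y ∈ {-2, 0, 4}.
The Hessian is diagonal: diag(C_xx, C_yy). Second derivatives: C_xx(-3)=6, C_xx(-1)=-6; C_yy(-2)=144, C_yy(0)=-96, C_yy(4)=288.
Local maxima occur where both diagonal entries negative: (-1, 0). Count: 1.

1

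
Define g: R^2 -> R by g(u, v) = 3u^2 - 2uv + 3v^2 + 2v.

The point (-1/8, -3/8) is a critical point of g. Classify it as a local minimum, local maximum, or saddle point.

The Hessian of g is constant: H = [[6, -2], [-2, 6]].
det(H) = 6·6 − (-2)² = 32.
det(H) > 0 and tr(H) = 12 > 0, so H is positive definite and the point is a local minimum.

local minimum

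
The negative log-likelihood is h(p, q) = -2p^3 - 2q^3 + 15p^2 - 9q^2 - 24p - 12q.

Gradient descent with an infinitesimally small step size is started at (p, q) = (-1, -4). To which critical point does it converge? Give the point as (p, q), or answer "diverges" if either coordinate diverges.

(1, -2)

h is separable, so gradient descent decouples: p follows -∂h/∂p, q follows -∂h/∂q.
∂h/∂p = -6(p - 4)(p - 1); at p=-1 this is -60, so p increases.
∂h/∂q = -6(q + 1)(q + 2); at q=-4 this is -36, so q increases.
p converges to its nearest critical value 1 (a local min of the p-part); q converges to -2. The iterate converges to (1, -2).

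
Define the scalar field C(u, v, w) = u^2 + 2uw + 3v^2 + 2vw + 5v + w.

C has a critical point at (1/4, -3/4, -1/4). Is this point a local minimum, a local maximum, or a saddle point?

saddle point

The Hessian is constant: H = [[2, 0, 2], [0, 6, 2], [2, 2, 0]].
Leading principal minors: Δ₁ = 2, Δ₂ = 12, Δ₃ = -32.
The minors fit neither the all-positive nor the alternating-sign pattern, so H is indefinite: a saddle point.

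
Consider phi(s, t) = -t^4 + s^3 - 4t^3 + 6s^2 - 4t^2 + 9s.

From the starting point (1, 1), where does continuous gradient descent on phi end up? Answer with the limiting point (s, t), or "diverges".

phi is separable, so gradient descent decouples: s follows -∂phi/∂s, t follows -∂phi/∂t.
∂phi/∂s = 3(s + 1)(s + 3); at s=1 this is 24, so s decreases.
∂phi/∂t = -4t(t + 1)(t + 2); at t=1 this is -24, so t increases.
The t-coordinate has no critical point in that direction and runs off to infinity.

diverges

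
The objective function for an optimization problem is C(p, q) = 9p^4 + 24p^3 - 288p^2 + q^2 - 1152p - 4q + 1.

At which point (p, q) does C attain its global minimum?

C(p,q) separates as A(p) + B(q) + 1, so its minimum is min A + min B + 1.
A'(p) = 36(p - 4)(p + 2)(p + 4) vanishes at p ∈ {-4, -2, 4}; B'(q) = 2q - 4 vanishes at q ∈ {2}.
Local minima of A (where A''>0): A(-4)=768, A(4)=-5376. Local minima of B: B(2)=-4.
So the global minimum of C is A(4) + B(2) + 1 = -5376 − 4 + 1 = -5379, attained at (4, 2).

(4, 2)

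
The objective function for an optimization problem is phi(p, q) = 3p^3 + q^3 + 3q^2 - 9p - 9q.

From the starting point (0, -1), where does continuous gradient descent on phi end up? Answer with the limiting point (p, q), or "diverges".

(1, 1)

phi is separable, so gradient descent decouples: p follows -∂phi/∂p, q follows -∂phi/∂q.
∂phi/∂p = 9(p - 1)(p + 1); at p=0 this is -9, so p increases.
∂phi/∂q = 3(q - 1)(q + 3); at q=-1 this is -12, so q increases.
p converges to its nearest critical value 1 (a local min of the p-part); q converges to 1. The iterate converges to (1, 1).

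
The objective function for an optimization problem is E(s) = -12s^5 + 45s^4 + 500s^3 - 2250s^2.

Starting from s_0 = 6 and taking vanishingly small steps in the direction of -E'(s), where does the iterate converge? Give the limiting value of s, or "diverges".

E'(s) = -60s(s - 5)(s - 3)(s + 5), so E'(6) = -11880.
Gradient descent moves in the -E' direction, i.e. s is increasing.
There is no critical point above s=6, and E' keeps the same sign, so the iterate runs off to +∞.

diverges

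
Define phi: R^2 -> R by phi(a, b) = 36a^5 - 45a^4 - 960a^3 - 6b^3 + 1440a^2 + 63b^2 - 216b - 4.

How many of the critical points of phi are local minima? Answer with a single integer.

2

phi separates as a function of a plus a function of b, so ∇phi=0 decouples.
∂phi/∂a = 180a(a - 4)(a - 1)(a + 4) = 0 at a ∈ {-4, 0, 1, 4}; ∂phi/∂b = -18(b - 4)(b - 3) = 0 at b ∈ {3, 4}.
The Hessian is diagonal: diag(phi_aa, phi_bb). Second derivatives: phi_aa(-4)=-28800, phi_aa(0)=2880, phi_aa(1)=-2700, phi_aa(4)=17280; phi_bb(3)=18, phi_bb(4)=-18.
Local minima occur where both diagonal entries positive: (0, 3), (4, 3). Count: 2.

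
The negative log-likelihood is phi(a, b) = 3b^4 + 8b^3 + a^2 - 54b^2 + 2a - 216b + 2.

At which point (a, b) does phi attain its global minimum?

(-1, 3)

phi(a,b) separates as P(a) + Q(b) + 2, so its minimum is min P + min Q + 2.
P'(a) = 2a + 2 vanishes at a ∈ {-1}; Q'(b) = 12(b - 3)(b + 2)(b + 3) vanishes at b ∈ {-3, -2, 3}.
Local minima of P (where P''>0): P(-1)=-1. Local minima of Q: Q(-3)=189, Q(3)=-675.
So the global minimum of phi is P(-1) + Q(3) + 2 = -1 − 675 + 2 = -674, attained at (-1, 3).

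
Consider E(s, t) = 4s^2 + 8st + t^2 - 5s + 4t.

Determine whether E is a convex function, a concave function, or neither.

E is quadratic, so its Hessian is the constant matrix H = [[8, 8], [8, 2]].
det(H) = -48, tr(H) = 10.
det(H) < 0, so H is indefinite: neither convex nor concave.

neither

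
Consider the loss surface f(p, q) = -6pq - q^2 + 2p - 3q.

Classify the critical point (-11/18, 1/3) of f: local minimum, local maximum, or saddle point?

The Hessian of f is constant: H = [[0, -6], [-6, -2]].
det(H) = 0·(-2) − (-6)² = -36.
Since det(H) < 0, H is indefinite and the critical point is a saddle point.

saddle point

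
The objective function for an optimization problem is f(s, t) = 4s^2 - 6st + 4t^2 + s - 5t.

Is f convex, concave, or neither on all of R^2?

convex

f is quadratic, so its Hessian is the constant matrix H = [[8, -6], [-6, 8]].
det(H) = 28, tr(H) = 16.
det(H) > 0 and tr(H) > 0, so H is positive definite everywhere: convex.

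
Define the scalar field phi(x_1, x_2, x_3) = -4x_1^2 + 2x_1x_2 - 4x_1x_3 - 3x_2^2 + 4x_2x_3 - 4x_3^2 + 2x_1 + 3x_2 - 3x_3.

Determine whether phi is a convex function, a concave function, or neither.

concave

phi is quadratic, so its Hessian is the constant matrix H = [[-8, 2, -4], [2, -6, 4], [-4, 4, -8]].
Leading principal minors: -8, 44, -192.
Signs alternate −, +, − ⇒ H ≺ 0 ⇒ concave.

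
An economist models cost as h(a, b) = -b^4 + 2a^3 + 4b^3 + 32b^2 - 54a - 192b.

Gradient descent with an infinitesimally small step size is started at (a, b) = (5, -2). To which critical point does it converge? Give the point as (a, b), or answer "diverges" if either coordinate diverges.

(3, 3)

h is separable, so gradient descent decouples: a follows -∂h/∂a, b follows -∂h/∂b.
∂h/∂a = 6(a - 3)(a + 3); at a=5 this is 96, so a decreases.
∂h/∂b = -4(b - 4)(b - 3)(b + 4); at b=-2 this is -240, so b increases.
a converges to its nearest critical value 3 (a local min of the a-part); b converges to 3. The iterate converges to (3, 3).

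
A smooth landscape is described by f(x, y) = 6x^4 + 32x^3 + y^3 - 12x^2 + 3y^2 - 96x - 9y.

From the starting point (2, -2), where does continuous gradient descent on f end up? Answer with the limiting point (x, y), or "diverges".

f is separable, so gradient descent decouples: x follows -∂f/∂x, y follows -∂f/∂y.
∂f/∂x = 24(x - 1)(x + 1)(x + 4); at x=2 this is 432, so x decreases.
∂f/∂y = 3(y - 1)(y + 3); at y=-2 this is -9, so y increases.
x converges to its nearest critical value 1 (a local min of the x-part); y converges to 1. The iterate converges to (1, 1).

(1, 1)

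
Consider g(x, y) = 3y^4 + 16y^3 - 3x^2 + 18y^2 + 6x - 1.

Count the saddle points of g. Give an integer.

2

g separates as a function of x plus a function of y, so ∇g=0 decouples.
∂g/∂x = -6(x - 1) = 0 at x ∈ {1}; ∂g/∂y = 12y(y + 1)(y + 3) = 0 at y ∈ {-3, -1, 0}.
The Hessian is diagonal: diag(g_xx, g_yy). Second derivatives: g_xx(1)=-6; g_yy(-3)=72, g_yy(-1)=-24, g_yy(0)=36.
Saddle points occur where the two diagonal entries have opposite signs: (1, -3), (1, 0). Count: 2.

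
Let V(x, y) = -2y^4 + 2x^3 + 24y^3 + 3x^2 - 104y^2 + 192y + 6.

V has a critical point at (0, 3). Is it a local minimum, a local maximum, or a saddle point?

local minimum

The mixed partial ∂²V/∂x∂y is 0, so the Hessian at any point is diag(V_xx, V_yy) = diag(6(2x + 1), 8(-3y^2 + 18y - 26)).
At (0, 3): H = diag(6, 8).
Both eigenvalues are positive, so H is positive definite: a local minimum.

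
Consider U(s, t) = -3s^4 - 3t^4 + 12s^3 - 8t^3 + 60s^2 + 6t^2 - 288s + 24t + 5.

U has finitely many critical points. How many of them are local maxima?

U separates as a function of s plus a function of t, so ∇U=0 decouples.
∂U/∂s = -12(s - 4)(s - 2)(s + 3) = 0 at s ∈ {-3, 2, 4}; ∂U/∂t = -12(t - 1)(t + 1)(t + 2) = 0 at t ∈ {-2, -1, 1}.
The Hessian is diagonal: diag(U_ss, U_tt). Second derivatives: U_ss(-3)=-420, U_ss(2)=120, U_ss(4)=-168; U_tt(-2)=-36, U_tt(-1)=24, U_tt(1)=-72.
Local maxima occur where both diagonal entries negative: (-3, -2), (-3, 1), (4, -2), (4, 1). Count: 4.

4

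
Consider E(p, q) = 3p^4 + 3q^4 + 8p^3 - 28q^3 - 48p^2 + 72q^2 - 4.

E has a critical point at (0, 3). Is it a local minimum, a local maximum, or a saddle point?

local maximum

The mixed partial ∂²E/∂p∂q is 0, so the Hessian at any point is diag(E_pp, E_qq) = diag(12(3p^2 + 4p - 8), 12(3q^2 - 14q + 12)).
At (0, 3): H = diag(-96, -36).
Both eigenvalues are negative, so H is negative definite: a local maximum.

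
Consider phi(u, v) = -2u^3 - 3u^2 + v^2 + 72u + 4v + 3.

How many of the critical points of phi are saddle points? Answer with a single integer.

phi separates as a function of u plus a function of v, so ∇phi=0 decouples.
∂phi/∂u = -6(u - 3)(u + 4) = 0 at u ∈ {-4, 3}; ∂phi/∂v = 2(v + 2) = 0 at v ∈ {-2}.
The Hessian is diagonal: diag(phi_uu, phi_vv). Second derivatives: phi_uu(-4)=42, phi_uu(3)=-42; phi_vv(-2)=2.
Saddle points occur where the two diagonal entries have opposite signs: (3, -2). Count: 1.

1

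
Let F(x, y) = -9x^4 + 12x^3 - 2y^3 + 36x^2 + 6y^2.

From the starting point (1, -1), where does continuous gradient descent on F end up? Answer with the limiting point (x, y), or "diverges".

F is separable, so gradient descent decouples: x follows -∂F/∂x, y follows -∂F/∂y.
∂F/∂x = -36x(x - 2)(x + 1); at x=1 this is 72, so x decreases.
∂F/∂y = -6y(y - 2); at y=-1 this is -18, so y increases.
x converges to its nearest critical value 0 (a local min of the x-part); y converges to 0. The iterate converges to (0, 0).

(0, 0)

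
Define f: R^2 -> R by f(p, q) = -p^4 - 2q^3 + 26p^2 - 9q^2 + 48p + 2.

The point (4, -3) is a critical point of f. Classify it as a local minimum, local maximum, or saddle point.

The mixed partial ∂²f/∂p∂q is 0, so the Hessian at any point is diag(f_pp, f_qq) = diag(4(-3p^2 + 13), -6(2q + 3)).
At (4, -3): H = diag(-140, 18).
The eigenvalues have opposite signs, so H is indefinite: a saddle point.

saddle point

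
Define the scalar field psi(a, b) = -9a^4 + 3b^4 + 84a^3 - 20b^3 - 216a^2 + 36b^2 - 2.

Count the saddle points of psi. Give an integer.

5

psi separates as a function of a plus a function of b, so ∇psi=0 decouples.
∂psi/∂a = -36a(a - 4)(a - 3) = 0 at a ∈ {0, 3, 4}; ∂psi/∂b = 12b(b - 3)(b - 2) = 0 at b ∈ {0, 2, 3}.
The Hessian is diagonal: diag(psi_aa, psi_bb). Second derivatives: psi_aa(0)=-432, psi_aa(3)=108, psi_aa(4)=-144; psi_bb(0)=72, psi_bb(2)=-24, psi_bb(3)=36.
Saddle points occur where the two diagonal entries have opposite signs: (0, 0), (0, 3), (3, 2), (4, 0), (4, 3). Count: 5.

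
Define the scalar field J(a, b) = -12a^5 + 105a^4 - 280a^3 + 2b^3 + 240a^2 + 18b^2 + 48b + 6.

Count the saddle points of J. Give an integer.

J separates as a function of a plus a function of b, so ∇J=0 decouples.
∂J/∂a = -60a(a - 4)(a - 2)(a - 1) = 0 at a ∈ {0, 1, 2, 4}; ∂J/∂b = 6(b + 2)(b + 4) = 0 at b ∈ {-4, -2}.
The Hessian is diagonal: diag(J_aa, J_bb). Second derivatives: J_aa(0)=480, J_aa(1)=-180, J_aa(2)=240, J_aa(4)=-1440; J_bb(-4)=-12, J_bb(-2)=12.
Saddle points occur where the two diagonal entries have opposite signs: (0, -4), (1, -2), (2, -4), (4, -2). Count: 4.

4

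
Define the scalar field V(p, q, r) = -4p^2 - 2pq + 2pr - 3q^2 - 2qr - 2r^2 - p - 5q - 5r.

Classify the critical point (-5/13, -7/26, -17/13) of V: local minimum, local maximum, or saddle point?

The Hessian is constant: H = [[-8, -2, 2], [-2, -6, -2], [2, -2, -4]].
Leading principal minors: Δ₁ = -8, Δ₂ = 44, Δ₃ = -104.
The minors alternate sign starting negative (−, +, −), so H is negative definite: a local maximum.

local maximum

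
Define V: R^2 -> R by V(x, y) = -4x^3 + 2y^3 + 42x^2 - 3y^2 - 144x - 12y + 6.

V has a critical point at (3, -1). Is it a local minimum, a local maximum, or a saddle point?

saddle point

The mixed partial ∂²V/∂x∂y is 0, so the Hessian at any point is diag(V_xx, V_yy) = diag(12(-2x + 7), 6(2y - 1)).
At (3, -1): H = diag(12, -18).
The eigenvalues have opposite signs, so H is indefinite: a saddle point.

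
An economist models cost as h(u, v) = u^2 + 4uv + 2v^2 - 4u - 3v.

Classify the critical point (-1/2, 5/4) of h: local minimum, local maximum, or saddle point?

saddle point

The Hessian of h is constant: H = [[2, 4], [4, 4]].
det(H) = 2·4 − 4² = -8.
Since det(H) < 0, H is indefinite and the critical point is a saddle point.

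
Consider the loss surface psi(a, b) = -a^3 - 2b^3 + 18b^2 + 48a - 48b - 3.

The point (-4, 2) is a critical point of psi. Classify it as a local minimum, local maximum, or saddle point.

local minimum

The mixed partial ∂²psi/∂a∂b is 0, so the Hessian at any point is diag(psi_aa, psi_bb) = diag(-6a, 12(-b + 3)).
At (-4, 2): H = diag(24, 12).
Both eigenvalues are positive, so H is positive definite: a local minimum.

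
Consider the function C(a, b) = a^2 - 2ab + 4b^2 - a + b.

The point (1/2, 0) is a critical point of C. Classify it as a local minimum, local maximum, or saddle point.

local minimum

The Hessian of C is constant: H = [[2, -2], [-2, 8]].
det(H) = 2·8 − (-2)² = 12.
det(H) > 0 and tr(H) = 10 > 0, so H is positive definite and the point is a local minimum.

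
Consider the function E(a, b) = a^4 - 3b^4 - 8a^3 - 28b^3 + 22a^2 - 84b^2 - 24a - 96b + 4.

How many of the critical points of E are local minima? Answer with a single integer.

E separates as a function of a plus a function of b, so ∇E=0 decouples.
∂E/∂a = 4(a - 3)(a - 2)(a - 1) = 0 at a ∈ {1, 2, 3}; ∂E/∂b = -12(b + 1)(b + 2)(b + 4) = 0 at b ∈ {-4, -2, -1}.
The Hessian is diagonal: diag(E_aa, E_bb). Second derivatives: E_aa(1)=8, E_aa(2)=-4, E_aa(3)=8; E_bb(-4)=-72, E_bb(-2)=24, E_bb(-1)=-36.
Local minima occur where both diagonal entries positive: (1, -2), (3, -2). Count: 2.

2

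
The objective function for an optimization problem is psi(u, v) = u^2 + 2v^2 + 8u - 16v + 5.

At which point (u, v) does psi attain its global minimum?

(-4, 4)

psi(u,v) separates as P(u) + Q(v) + 5, so its minimum is min P + min Q + 5.
P'(u) = 2u + 8 vanishes at u ∈ {-4}; Q'(v) = 4v - 16 vanishes at v ∈ {4}.
Local minima of P (where P''>0): P(-4)=-16. Local minima of Q: Q(4)=-32.
So the global minimum of psi is P(-4) + Q(4) + 5 = -16 − 32 + 5 = -43, attained at (-4, 4).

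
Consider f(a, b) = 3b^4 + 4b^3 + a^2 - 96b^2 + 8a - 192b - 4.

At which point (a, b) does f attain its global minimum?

f(a,b) separates as P(a) + Q(b) − 4, so its minimum is min P + min Q − 4.
P'(a) = 2a + 8 vanishes at a ∈ {-4}; Q'(b) = 12(b - 4)(b + 1)(b + 4) vanishes at b ∈ {-4, -1, 4}.
Local minima of P (where P''>0): P(-4)=-16. Local minima of Q: Q(-4)=-256, Q(4)=-1280.
So the global minimum of f is P(-4) + Q(4) − 4 = -16 − 1280 − 4 = -1300, attained at (-4, 4).

(-4, 4)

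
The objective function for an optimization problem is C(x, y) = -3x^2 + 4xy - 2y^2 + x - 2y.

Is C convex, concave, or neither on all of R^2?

C is quadratic, so its Hessian is the constant matrix H = [[-6, 4], [4, -4]].
det(H) = 8, tr(H) = -10.
det(H) > 0 and tr(H) < 0, so H is negative definite everywhere: concave.

concave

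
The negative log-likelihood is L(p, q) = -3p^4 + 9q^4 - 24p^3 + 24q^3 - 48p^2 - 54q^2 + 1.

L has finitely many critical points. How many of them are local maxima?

L separates as a function of p plus a function of q, so ∇L=0 decouples.
∂L/∂p = -12p(p + 2)(p + 4) = 0 at p ∈ {-4, -2, 0}; ∂L/∂q = 36q(q - 1)(q + 3) = 0 at q ∈ {-3, 0, 1}.
The Hessian is diagonal: diag(L_pp, L_qq). Second derivatives: L_pp(-4)=-96, L_pp(-2)=48, L_pp(0)=-96; L_qq(-3)=432, L_qq(0)=-108, L_qq(1)=144.
Local maxima occur where both diagonal entries negative: (-4, 0), (0, 0). Count: 2.

2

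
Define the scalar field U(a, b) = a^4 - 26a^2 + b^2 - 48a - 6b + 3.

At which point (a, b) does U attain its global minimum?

U(a,b) separates as P(a) + Q(b) + 3, so its minimum is min P + min Q + 3.
P'(a) = 4(a - 4)(a + 1)(a + 3) vanishes at a ∈ {-3, -1, 4}; Q'(b) = 2b - 6 vanishes at b ∈ {3}.
Local minima of P (where P''>0): P(-3)=-9, P(4)=-352. Local minima of Q: Q(3)=-9.
So the global minimum of U is P(4) + Q(3) + 3 = -352 − 9 + 3 = -358, attained at (4, 3).

(4, 3)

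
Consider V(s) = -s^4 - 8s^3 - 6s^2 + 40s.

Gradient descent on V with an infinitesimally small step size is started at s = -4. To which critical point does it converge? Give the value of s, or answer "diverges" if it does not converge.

-2

V'(s) = -4(s - 1)(s + 2)(s + 5), so V'(-4) = -40.
Gradient descent moves in the -V' direction, i.e. s is increasing.
The nearest critical point in that direction is s = -2, where V'' = 36 > 0 (a local minimum). The iterate converges there.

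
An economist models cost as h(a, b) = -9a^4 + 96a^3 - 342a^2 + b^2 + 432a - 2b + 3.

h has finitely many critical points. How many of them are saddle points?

2

h separates as a function of a plus a function of b, so ∇h=0 decouples.
∂h/∂a = -36(a - 4)(a - 3)(a - 1) = 0 at a ∈ {1, 3, 4}; ∂h/∂b = 2(b - 1) = 0 at b ∈ {1}.
The Hessian is diagonal: diag(h_aa, h_bb). Second derivatives: h_aa(1)=-216, h_aa(3)=72, h_aa(4)=-108; h_bb(1)=2.
Saddle points occur where the two diagonal entries have opposite signs: (1, 1), (4, 1). Count: 2.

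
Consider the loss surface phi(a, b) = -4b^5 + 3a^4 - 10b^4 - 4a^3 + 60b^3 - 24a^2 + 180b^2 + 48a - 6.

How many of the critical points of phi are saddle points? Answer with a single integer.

phi separates as a function of a plus a function of b, so ∇phi=0 decouples.
∂phi/∂a = 12(a - 2)(a - 1)(a + 2) = 0 at a ∈ {-2, 1, 2}; ∂phi/∂b = -20b(b - 3)(b + 2)(b + 3) = 0 at b ∈ {-3, -2, 0, 3}.
The Hessian is diagonal: diag(phi_aa, phi_bb). Second derivatives: phi_aa(-2)=144, phi_aa(1)=-36, phi_aa(2)=48; phi_bb(-3)=360, phi_bb(-2)=-200, phi_bb(0)=360, phi_bb(3)=-1800.
Saddle points occur where the two diagonal entries have opposite signs: (-2, -2), (-2, 3), (1, -3), (1, 0), (2, -2), (2, 3). Count: 6.

6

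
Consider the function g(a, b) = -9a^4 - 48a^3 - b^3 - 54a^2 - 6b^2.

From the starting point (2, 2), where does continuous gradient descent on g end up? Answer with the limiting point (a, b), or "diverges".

g is separable, so gradient descent decouples: a follows -∂g/∂a, b follows -∂g/∂b.
∂g/∂a = -36a(a + 1)(a + 3); at a=2 this is -1080, so a increases.
∂g/∂b = -3b(b + 4); at b=2 this is -36, so b increases.
The a-coordinate has no critical point in that direction and runs off to infinity.

diverges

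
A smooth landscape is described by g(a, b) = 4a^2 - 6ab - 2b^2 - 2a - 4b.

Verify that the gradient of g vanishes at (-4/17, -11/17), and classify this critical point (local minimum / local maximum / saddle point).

saddle point

∇g = (8a - 6b - 2, -6a - 4b - 4); substituting (-4/17, -11/17) gives ∇g = (0, 0), so (-4/17, -11/17) is indeed a critical point.
The Hessian of g is constant: H = [[8, -6], [-6, -4]].
det(H) = 8·(-4) − (-6)² = -68.
Since det(H) < 0, H is indefinite and the critical point is a saddle point.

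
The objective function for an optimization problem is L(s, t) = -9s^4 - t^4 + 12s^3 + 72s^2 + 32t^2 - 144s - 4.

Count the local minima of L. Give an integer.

L separates as a function of s plus a function of t, so ∇L=0 decouples.
∂L/∂s = -36(s - 2)(s - 1)(s + 2) = 0 at s ∈ {-2, 1, 2}; ∂L/∂t = -4t(t - 4)(t + 4) = 0 at t ∈ {-4, 0, 4}.
The Hessian is diagonal: diag(L_ss, L_tt). Second derivatives: L_ss(-2)=-432, L_ss(1)=108, L_ss(2)=-144; L_tt(-4)=-128, L_tt(0)=64, L_tt(4)=-128.
Local minima occur where both diagonal entries positive: (1, 0). Count: 1.

1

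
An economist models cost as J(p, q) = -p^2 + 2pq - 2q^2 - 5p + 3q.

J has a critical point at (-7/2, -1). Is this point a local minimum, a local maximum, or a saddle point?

local maximum

The Hessian of J is constant: H = [[-2, 2], [2, -4]].
det(H) = (-2)·(-4) − 2² = 4.
det(H) > 0 and tr(H) = -6 < 0, so H is negative definite and the point is a local maximum.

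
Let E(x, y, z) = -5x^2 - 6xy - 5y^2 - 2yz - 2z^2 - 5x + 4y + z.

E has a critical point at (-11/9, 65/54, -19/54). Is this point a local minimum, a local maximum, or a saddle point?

local maximum

The Hessian is constant: H = [[-10, -6, 0], [-6, -10, -2], [0, -2, -4]].
Leading principal minors: Δ₁ = -10, Δ₂ = 64, Δ₃ = -216.
The minors alternate sign starting negative (−, +, −), so H is negative definite: a local maximum.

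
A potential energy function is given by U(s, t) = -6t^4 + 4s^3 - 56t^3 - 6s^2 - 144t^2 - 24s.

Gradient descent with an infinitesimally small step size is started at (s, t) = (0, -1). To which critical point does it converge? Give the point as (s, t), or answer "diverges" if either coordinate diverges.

(2, -3)

U is separable, so gradient descent decouples: s follows -∂U/∂s, t follows -∂U/∂t.
∂U/∂s = 12(s - 2)(s + 1); at s=0 this is -24, so s increases.
∂U/∂t = -24t(t + 3)(t + 4); at t=-1 this is 144, so t decreases.
s converges to its nearest critical value 2 (a local min of the s-part); t converges to -3. The iterate converges to (2, -3).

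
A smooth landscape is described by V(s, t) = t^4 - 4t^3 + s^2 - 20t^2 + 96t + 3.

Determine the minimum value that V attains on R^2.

V(s,t) separates as P(s) + Q(t) + 3, so its minimum is min P + min Q + 3.
P'(s) = 2s vanishes at s ∈ {0}; Q'(t) = 4(t - 4)(t - 2)(t + 3) vanishes at t ∈ {-3, 2, 4}.
Local minima of P (where P''>0): P(0)=0. Local minima of Q: Q(-3)=-279, Q(4)=64.
So the global minimum of V is P(0) + Q(-3) + 3 = 0 − 279 + 3 = -276, attained at (0, -3).

-276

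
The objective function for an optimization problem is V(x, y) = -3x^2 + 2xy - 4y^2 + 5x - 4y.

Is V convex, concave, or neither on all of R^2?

concave

V is quadratic, so its Hessian is the constant matrix H = [[-6, 2], [2, -8]].
det(H) = 44, tr(H) = -14.
det(H) > 0 and tr(H) < 0, so H is negative definite everywhere: concave.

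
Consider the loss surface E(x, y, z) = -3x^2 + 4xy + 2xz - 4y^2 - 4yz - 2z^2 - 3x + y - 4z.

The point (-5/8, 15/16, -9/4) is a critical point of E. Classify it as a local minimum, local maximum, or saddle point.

The Hessian is constant: H = [[-6, 4, 2], [4, -8, -4], [2, -4, -4]].
Leading principal minors: Δ₁ = -6, Δ₂ = 32, Δ₃ = -64.
The minors alternate sign starting negative (−, +, −), so H is negative definite: a local maximum.

local maximum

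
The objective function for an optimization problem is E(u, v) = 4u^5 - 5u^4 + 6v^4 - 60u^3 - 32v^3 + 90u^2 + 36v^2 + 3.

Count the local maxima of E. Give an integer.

2

E separates as a function of u plus a function of v, so ∇E=0 decouples.
∂E/∂u = 20u(u - 3)(u - 1)(u + 3) = 0 at u ∈ {-3, 0, 1, 3}; ∂E/∂v = 24v(v - 3)(v - 1) = 0 at v ∈ {0, 1, 3}.
The Hessian is diagonal: diag(E_uu, E_vv). Second derivatives: E_uu(-3)=-1440, E_uu(0)=180, E_uu(1)=-160, E_uu(3)=720; E_vv(0)=72, E_vv(1)=-48, E_vv(3)=144.
Local maxima occur where both diagonal entries negative: (-3, 1), (1, 1). Count: 2.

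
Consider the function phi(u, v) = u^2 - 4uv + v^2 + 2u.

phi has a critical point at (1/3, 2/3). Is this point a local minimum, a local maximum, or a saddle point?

saddle point

The Hessian of phi is constant: H = [[2, -4], [-4, 2]].
det(H) = 2·2 − (-4)² = -12.
Since det(H) < 0, H is indefinite and the critical point is a saddle point.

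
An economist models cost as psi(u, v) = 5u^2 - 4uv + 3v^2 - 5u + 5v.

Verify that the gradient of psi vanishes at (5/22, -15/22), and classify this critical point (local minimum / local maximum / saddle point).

∇psi = (10u - 4v - 5, -4u + 6v + 5); substituting (5/22, -15/22) gives ∇psi = (0, 0), so (5/22, -15/22) is indeed a critical point.
The Hessian of psi is constant: H = [[10, -4], [-4, 6]].
det(H) = 10·6 − (-4)² = 44.
det(H) > 0 and tr(H) = 16 > 0, so H is positive definite and the point is a local minimum.

local minimum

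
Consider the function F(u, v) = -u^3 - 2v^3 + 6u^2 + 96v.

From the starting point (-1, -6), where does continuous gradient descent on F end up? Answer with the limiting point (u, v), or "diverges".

(0, -4)

F is separable, so gradient descent decouples: u follows -∂F/∂u, v follows -∂F/∂v.
∂F/∂u = -3u(u - 4); at u=-1 this is -15, so u increases.
∂F/∂v = -6(v - 4)(v + 4); at v=-6 this is -120, so v increases.
u converges to its nearest critical value 0 (a local min of the u-part); v converges to -4. The iterate converges to (0, -4).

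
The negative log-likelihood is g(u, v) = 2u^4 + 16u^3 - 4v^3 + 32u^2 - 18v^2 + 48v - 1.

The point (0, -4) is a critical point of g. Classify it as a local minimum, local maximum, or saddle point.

The mixed partial ∂²g/∂u∂v is 0, so the Hessian at any point is diag(g_uu, g_vv) = diag(8(3u^2 + 12u + 8), -12(2v + 3)).
At (0, -4): H = diag(64, 60).
Both eigenvalues are positive, so H is positive definite: a local minimum.

local minimum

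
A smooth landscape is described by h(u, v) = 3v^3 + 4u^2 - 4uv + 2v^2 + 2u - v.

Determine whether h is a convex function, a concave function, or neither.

The term 3v^3 is cubic, so the Hessian is not constant.
∂²h/∂v² = 18v + 4, which takes both signs as v varies (negative for sufficiently negative v). A diagonal entry of the Hessian changing sign means the Hessian is neither positive- nor negative-semidefinite on all of R^2.

neither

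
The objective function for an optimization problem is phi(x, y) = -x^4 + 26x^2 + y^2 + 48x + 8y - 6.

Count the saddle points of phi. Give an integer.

phi separates as a function of x plus a function of y, so ∇phi=0 decouples.
∂phi/∂x = -4(x - 4)(x + 1)(x + 3) = 0 at x ∈ {-3, -1, 4}; ∂phi/∂y = 2(y + 4) = 0 at y ∈ {-4}.
The Hessian is diagonal: diag(phi_xx, phi_yy). Second derivatives: phi_xx(-3)=-56, phi_xx(-1)=40, phi_xx(4)=-140; phi_yy(-4)=2.
Saddle points occur where the two diagonal entries have opposite signs: (-3, -4), (4, -4). Count: 2.

2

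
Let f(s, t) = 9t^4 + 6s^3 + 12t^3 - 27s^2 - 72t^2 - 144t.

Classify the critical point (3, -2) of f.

local minimum

The mixed partial ∂²f/∂s∂t is 0, so the Hessian at any point is diag(f_ss, f_tt) = diag(18(2s - 3), 36(3t^2 + 2t - 4)).
At (3, -2): H = diag(54, 144).
Both eigenvalues are positive, so H is positive definite: a local minimum.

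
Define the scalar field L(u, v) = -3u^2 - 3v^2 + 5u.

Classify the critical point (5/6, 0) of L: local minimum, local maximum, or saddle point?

The Hessian of L is constant: H = [[-6, 0], [0, -6]].
det(H) = (-6)·(-6) − 0² = 36.
det(H) > 0 and tr(H) = -12 < 0, so H is negative definite and the point is a local maximum.

local maximum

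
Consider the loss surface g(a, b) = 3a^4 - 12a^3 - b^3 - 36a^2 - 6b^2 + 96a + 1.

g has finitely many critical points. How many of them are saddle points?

3

g separates as a function of a plus a function of b, so ∇g=0 decouples.
∂g/∂a = 12(a - 4)(a - 1)(a + 2) = 0 at a ∈ {-2, 1, 4}; ∂g/∂b = -3b(b + 4) = 0 at b ∈ {-4, 0}.
The Hessian is diagonal: diag(g_aa, g_bb). Second derivatives: g_aa(-2)=216, g_aa(1)=-108, g_aa(4)=216; g_bb(-4)=12, g_bb(0)=-12.
Saddle points occur where the two diagonal entries have opposite signs: (-2, 0), (1, -4), (4, 0). Count: 3.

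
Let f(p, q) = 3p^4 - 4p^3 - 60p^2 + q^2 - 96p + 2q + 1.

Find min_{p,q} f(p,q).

f(p,q) separates as A(p) + B(q) + 1, so its minimum is min A + min B + 1.
A'(p) = 12(p - 4)(p + 1)(p + 2) vanishes at p ∈ {-2, -1, 4}; B'(q) = 2q + 2 vanishes at q ∈ {-1}.
Local minima of A (where A''>0): A(-2)=32, A(4)=-832. Local minima of B: B(-1)=-1.
So the global minimum of f is A(4) + B(-1) + 1 = -832 − 1 + 1 = -832, attained at (4, -1).

-832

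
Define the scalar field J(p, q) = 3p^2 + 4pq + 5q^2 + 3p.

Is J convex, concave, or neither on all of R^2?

J is quadratic, so its Hessian is the constant matrix H = [[6, 4], [4, 10]].
det(H) = 44, tr(H) = 16.
det(H) > 0 and tr(H) > 0, so H is positive definite everywhere: convex.

convex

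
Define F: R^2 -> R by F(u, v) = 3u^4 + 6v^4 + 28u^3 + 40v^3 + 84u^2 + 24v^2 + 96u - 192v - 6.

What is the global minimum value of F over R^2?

F(u,v) separates as P(u) + Q(v) − 6, so its minimum is min P + min Q − 6.
P'(u) = 12(u + 1)(u + 2)(u + 4) vanishes at u ∈ {-4, -2, -1}; Q'(v) = 24(v - 1)(v + 2)(v + 4) vanishes at v ∈ {-4, -2, 1}.
Local minima of P (where P''>0): P(-4)=-64, P(-1)=-37. Local minima of Q: Q(-4)=128, Q(1)=-122.
So the global minimum of F is P(-4) + Q(1) − 6 = -64 − 122 − 6 = -192, attained at (-4, 1).

-192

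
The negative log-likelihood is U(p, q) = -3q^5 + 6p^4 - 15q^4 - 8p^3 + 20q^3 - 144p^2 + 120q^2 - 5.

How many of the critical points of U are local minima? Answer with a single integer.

4

U separates as a function of p plus a function of q, so ∇U=0 decouples.
∂U/∂p = 24p(p - 4)(p + 3) = 0 at p ∈ {-3, 0, 4}; ∂U/∂q = -15q(q - 2)(q + 2)(q + 4) = 0 at q ∈ {-4, -2, 0, 2}.
The Hessian is diagonal: diag(U_pp, U_qq). Second derivatives: U_pp(-3)=504, U_pp(0)=-288, U_pp(4)=672; U_qq(-4)=720, U_qq(-2)=-240, U_qq(0)=240, U_qq(2)=-720.
Local minima occur where both diagonal entries positive: (-3, -4), (-3, 0), (4, -4), (4, 0). Count: 4.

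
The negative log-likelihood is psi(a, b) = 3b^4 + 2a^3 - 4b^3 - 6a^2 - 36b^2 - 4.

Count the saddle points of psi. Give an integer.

psi separates as a function of a plus a function of b, so ∇psi=0 decouples.
∂psi/∂a = 6a(a - 2) = 0 at a ∈ {0, 2}; ∂psi/∂b = 12b(b - 3)(b + 2) = 0 at b ∈ {-2, 0, 3}.
The Hessian is diagonal: diag(psi_aa, psi_bb). Second derivatives: psi_aa(0)=-12, psi_aa(2)=12; psi_bb(-2)=120, psi_bb(0)=-72, psi_bb(3)=180.
Saddle points occur where the two diagonal entries have opposite signs: (0, -2), (0, 3), (2, 0). Count: 3.

3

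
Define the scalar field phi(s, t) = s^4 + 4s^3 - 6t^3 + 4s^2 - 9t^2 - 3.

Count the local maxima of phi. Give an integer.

1

phi separates as a function of s plus a function of t, so ∇phi=0 decouples.
∂phi/∂s = 4s(s + 1)(s + 2) = 0 at s ∈ {-2, -1, 0}; ∂phi/∂t = -18t(t + 1) = 0 at t ∈ {-1, 0}.
The Hessian is diagonal: diag(phi_ss, phi_tt). Second derivatives: phi_ss(-2)=8, phi_ss(-1)=-4, phi_ss(0)=8; phi_tt(-1)=18, phi_tt(0)=-18.
Local maxima occur where both diagonal entries negative: (-1, 0). Count: 1.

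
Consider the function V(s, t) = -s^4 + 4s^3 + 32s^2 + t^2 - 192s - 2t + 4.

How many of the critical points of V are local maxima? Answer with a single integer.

0

V separates as a function of s plus a function of t, so ∇V=0 decouples.
∂V/∂s = -4(s - 4)(s - 3)(s + 4) = 0 at s ∈ {-4, 3, 4}; ∂V/∂t = 2(t - 1) = 0 at t ∈ {1}.
The Hessian is diagonal: diag(V_ss, V_tt). Second derivatives: V_ss(-4)=-224, V_ss(3)=28, V_ss(4)=-32; V_tt(1)=2.
Local maxima occur where both diagonal entries negative: none. Count: 0.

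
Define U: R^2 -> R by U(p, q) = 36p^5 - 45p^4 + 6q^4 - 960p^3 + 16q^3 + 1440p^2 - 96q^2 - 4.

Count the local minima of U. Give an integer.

U separates as a function of p plus a function of q, so ∇U=0 decouples.
∂U/∂p = 180p(p - 4)(p - 1)(p + 4) = 0 at p ∈ {-4, 0, 1, 4}; ∂U/∂q = 24q(q - 2)(q + 4) = 0 at q ∈ {-4, 0, 2}.
The Hessian is diagonal: diag(U_pp, U_qq). Second derivatives: U_pp(-4)=-28800, U_pp(0)=2880, U_pp(1)=-2700, U_pp(4)=17280; U_qq(-4)=576, U_qq(0)=-192, U_qq(2)=288.
Local minima occur where both diagonal entries positive: (0, -4), (0, 2), (4, -4), (4, 2). Count: 4.

4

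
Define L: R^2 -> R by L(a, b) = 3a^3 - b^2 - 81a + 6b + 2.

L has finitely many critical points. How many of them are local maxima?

L separates as a function of a plus a function of b, so ∇L=0 decouples.
∂L/∂a = 9(a - 3)(a + 3) = 0 at a ∈ {-3, 3}; ∂L/∂b = -2(b - 3) = 0 at b ∈ {3}.
The Hessian is diagonal: diag(L_aa, L_bb). Second derivatives: L_aa(-3)=-54, L_aa(3)=54; L_bb(3)=-2.
Local maxima occur where both diagonal entries negative: (-3, 3). Count: 1.

1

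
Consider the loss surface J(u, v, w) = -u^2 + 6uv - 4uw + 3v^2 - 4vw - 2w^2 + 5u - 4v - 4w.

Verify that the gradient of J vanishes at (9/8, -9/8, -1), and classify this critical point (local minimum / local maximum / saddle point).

∇J = (-2u + 6v - 4w + 5, 6u + 6v - 4w - 4, -4u - 4v - 4w - 4); substituting (9/8, -9/8, -1) gives ∇J = (0, 0, 0), so (9/8, -9/8, -1) is indeed a critical point.
The Hessian is constant: H = [[-2, 6, -4], [6, 6, -4], [-4, -4, -4]].
Leading principal minors: Δ₁ = -2, Δ₂ = -48, Δ₃ = 320.
The minors fit neither the all-positive nor the alternating-sign pattern, so H is indefinite: a saddle point.

saddle point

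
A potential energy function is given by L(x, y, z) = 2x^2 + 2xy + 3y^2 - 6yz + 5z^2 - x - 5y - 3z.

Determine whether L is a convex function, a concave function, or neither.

convex

L is quadratic, so its Hessian is the constant matrix H = [[4, 2, 0], [2, 6, -6], [0, -6, 10]].
Leading principal minors: 4, 20, 56.
All positive ⇒ H ≻ 0 ⇒ convex.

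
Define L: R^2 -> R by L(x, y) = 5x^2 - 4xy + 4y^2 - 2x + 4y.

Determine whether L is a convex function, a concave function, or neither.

convex

L is quadratic, so its Hessian is the constant matrix H = [[10, -4], [-4, 8]].
det(H) = 64, tr(H) = 18.
det(H) > 0 and tr(H) > 0, so H is positive definite everywhere: convex.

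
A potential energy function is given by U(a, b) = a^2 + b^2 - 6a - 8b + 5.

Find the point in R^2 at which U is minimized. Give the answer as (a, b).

U(a,b) separates as P(a) + Q(b) + 5, so its minimum is min P + min Q + 5.
P'(a) = 2a - 6 vanishes at a ∈ {3}; Q'(b) = 2b - 8 vanishes at b ∈ {4}.
Local minima of P (where P''>0): P(3)=-9. Local minima of Q: Q(4)=-16.
So the global minimum of U is P(3) + Q(4) + 5 = -9 − 16 + 5 = -20, attained at (3, 4).

(3, 4)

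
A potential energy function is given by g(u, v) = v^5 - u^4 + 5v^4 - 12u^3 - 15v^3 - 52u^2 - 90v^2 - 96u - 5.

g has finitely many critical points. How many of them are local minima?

2

g separates as a function of u plus a function of v, so ∇g=0 decouples.
∂g/∂u = -4(u + 2)(u + 3)(u + 4) = 0 at u ∈ {-4, -3, -2}; ∂g/∂v = 5v(v - 3)(v + 3)(v + 4) = 0 at v ∈ {-4, -3, 0, 3}.
The Hessian is diagonal: diag(g_uu, g_vv). Second derivatives: g_uu(-4)=-8, g_uu(-3)=4, g_uu(-2)=-8; g_vv(-4)=-140, g_vv(-3)=90, g_vv(0)=-180, g_vv(3)=630.
Local minima occur where both diagonal entries positive: (-3, -3), (-3, 3). Count: 2.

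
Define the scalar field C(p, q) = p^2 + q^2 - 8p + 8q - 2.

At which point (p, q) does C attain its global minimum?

C(p,q) separates as A(p) + B(q) − 2, so its minimum is min A + min B − 2.
A'(p) = 2p - 8 vanishes at p ∈ {4}; B'(q) = 2q + 8 vanishes at q ∈ {-4}.
Local minima of A (where A''>0): A(4)=-16. Local minima of B: B(-4)=-16.
So the global minimum of C is A(4) + B(-4) − 2 = -16 − 16 − 2 = -34, attained at (4, -4).

(4, -4)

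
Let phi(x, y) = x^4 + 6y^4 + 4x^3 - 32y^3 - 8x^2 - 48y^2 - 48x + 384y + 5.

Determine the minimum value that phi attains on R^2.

-683

phi(x,y) separates as P(x) + Q(y) + 5, so its minimum is min P + min Q + 5.
P'(x) = 4(x - 2)(x + 2)(x + 3) vanishes at x ∈ {-3, -2, 2}; Q'(y) = 24(y - 4)(y - 2)(y + 2) vanishes at y ∈ {-2, 2, 4}.
Local minima of P (where P''>0): P(-3)=45, P(2)=-80. Local minima of Q: Q(-2)=-608, Q(4)=256.
So the global minimum of phi is P(2) + Q(-2) + 5 = -80 − 608 + 5 = -683, attained at (2, -2).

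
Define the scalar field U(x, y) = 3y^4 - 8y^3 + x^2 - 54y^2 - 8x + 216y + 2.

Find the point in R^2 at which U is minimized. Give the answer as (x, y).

(4, -3)

U(x,y) separates as P(x) + Q(y) + 2, so its minimum is min P + min Q + 2.
P'(x) = 2x - 8 vanishes at x ∈ {4}; Q'(y) = 12(y - 3)(y - 2)(y + 3) vanishes at y ∈ {-3, 2, 3}.
Local minima of P (where P''>0): P(4)=-16. Local minima of Q: Q(-3)=-675, Q(3)=189.
So the global minimum of U is P(4) + Q(-3) + 2 = -16 − 675 + 2 = -689, attained at (4, -3).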